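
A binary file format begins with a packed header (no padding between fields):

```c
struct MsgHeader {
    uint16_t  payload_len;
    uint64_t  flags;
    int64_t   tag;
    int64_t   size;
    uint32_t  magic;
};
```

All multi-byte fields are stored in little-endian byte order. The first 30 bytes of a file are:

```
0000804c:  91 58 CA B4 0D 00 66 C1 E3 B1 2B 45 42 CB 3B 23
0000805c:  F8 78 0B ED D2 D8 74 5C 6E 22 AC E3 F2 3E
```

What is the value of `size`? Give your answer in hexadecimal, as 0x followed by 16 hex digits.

`size` follows `payload_len` (2 B), `flags` (8 B), `tag` (8 B), so it starts at offset 2 + 8 + 8 = 18 and occupies 8 bytes.
Bytes at offsets 18..25: 0B ED D2 D8 74 5C 6E 22.
Little-endian: lowest address holds the least-significant byte.
Reassemble most-significant byte first: 22 6E 5C 74 D8 D2 ED 0B → 0x226E5C74D8D2ED0B.

0x226E5C74D8D2ED0B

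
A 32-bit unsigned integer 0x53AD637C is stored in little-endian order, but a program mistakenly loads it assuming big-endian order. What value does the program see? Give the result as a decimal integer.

2086907219

Stored little-endian, the bytes at ascending addresses are 7C 63 AD 53.
Read back as big-endian, the last byte is least significant, giving 0x7C63AD53.
0x7C63AD53 = 2086907219.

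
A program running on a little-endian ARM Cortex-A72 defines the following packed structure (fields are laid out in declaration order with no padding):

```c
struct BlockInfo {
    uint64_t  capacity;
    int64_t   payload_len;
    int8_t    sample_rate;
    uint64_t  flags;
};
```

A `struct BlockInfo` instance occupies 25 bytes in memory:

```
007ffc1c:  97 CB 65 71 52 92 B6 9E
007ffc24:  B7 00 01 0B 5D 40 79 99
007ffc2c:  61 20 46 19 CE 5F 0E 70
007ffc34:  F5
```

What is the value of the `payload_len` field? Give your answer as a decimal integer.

`payload_len` follows `capacity` (8 bytes), so it starts at byte offset 8 and occupies 8 bytes.
Bytes at offsets 8..15: B7 00 01 0B 5D 40 79 99.
Little-endian stores the least-significant byte at the lowest address.
Reassemble most-significant byte first: 99 79 40 5D 0B 01 00 B7 → 0x9979405D0B0100B7.
Top bit is set, so as a signed 64-bit value this is 0x9979405D0B0100B7 − 2^64 = -7387802945363836745.

-7387802945363836745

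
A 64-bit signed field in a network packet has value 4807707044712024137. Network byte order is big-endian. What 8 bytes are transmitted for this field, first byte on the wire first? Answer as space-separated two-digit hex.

42 B8 68 15 B8 34 08 49

4807707044712024137 in hexadecimal, padded to 64 bits, is 0x42B86815B8340849.
Split into bytes (most-significant first): 42 B8 68 15 B8 34 08 49.
In big-endian order the high byte comes first in memory.
So the memory order matches the most-significant-first order: 42 B8 68 15 B8 34 08 49.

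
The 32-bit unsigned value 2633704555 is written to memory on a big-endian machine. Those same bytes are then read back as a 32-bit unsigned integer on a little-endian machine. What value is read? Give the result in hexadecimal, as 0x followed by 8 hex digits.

2633704555 in 32-bit hexadecimal is 0x9CFB246B.
Stored big-endian, the bytes at ascending addresses are 9C FB 24 6B.
Read back as little-endian, the first byte is least significant, giving 0x6B24FB9C.

0x6B24FB9C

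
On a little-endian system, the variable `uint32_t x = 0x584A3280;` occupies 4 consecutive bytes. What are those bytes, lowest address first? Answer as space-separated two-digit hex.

80 32 4A 58

Split into bytes (most-significant first): 58 4A 32 80.
Little-endian stores the least-significant byte at the lowest address.
So at ascending addresses the bytes are 80 32 4A 58.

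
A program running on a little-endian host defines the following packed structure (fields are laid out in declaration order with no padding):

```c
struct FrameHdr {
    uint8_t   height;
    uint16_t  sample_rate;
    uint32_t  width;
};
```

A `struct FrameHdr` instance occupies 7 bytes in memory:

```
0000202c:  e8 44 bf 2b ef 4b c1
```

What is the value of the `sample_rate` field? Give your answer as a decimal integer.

`sample_rate` follows `height` (1 byte), so it starts at byte offset 1 and occupies 2 bytes.
Bytes at offsets 1..2: 44 BF.
Little-endian stores the least-significant byte at the lowest address.
Reassemble most-significant byte first: BF 44 → 0xBF44.
0xBF44 = 48964.

48964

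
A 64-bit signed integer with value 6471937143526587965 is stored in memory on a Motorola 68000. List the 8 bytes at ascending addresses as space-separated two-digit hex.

6471937143526587965 in hexadecimal, padded to 64 bits, is 0x59D0F08AD08EFE3D.
Split into bytes (most-significant first): 59 D0 F0 8A D0 8E FE 3D.
In big-endian order the high byte comes first in memory.
So the memory order matches the most-significant-first order: 59 D0 F0 8A D0 8E FE 3D.

59 D0 F0 8A D0 8E FE 3D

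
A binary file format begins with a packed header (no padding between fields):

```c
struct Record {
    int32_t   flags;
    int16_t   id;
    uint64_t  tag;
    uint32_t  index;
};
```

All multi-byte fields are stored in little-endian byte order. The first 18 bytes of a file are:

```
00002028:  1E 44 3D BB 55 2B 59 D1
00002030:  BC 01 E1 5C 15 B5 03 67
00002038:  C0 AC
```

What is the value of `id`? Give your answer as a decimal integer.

11093

`id` follows `flags` (4 bytes), so it starts at byte offset 4 and occupies 2 bytes.
Bytes at offsets 4..5: 55 2B.
In little-endian order the low byte comes first in memory.
Reassemble most-significant byte first: 2B 55 → 0x2B55.
0x2B55 = 11093.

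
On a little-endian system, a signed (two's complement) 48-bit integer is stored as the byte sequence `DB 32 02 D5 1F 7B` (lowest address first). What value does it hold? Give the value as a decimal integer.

In little-endian order the low byte comes first in memory.
Reassemble most-significant byte first: 7B 1F D5 02 32 DB → 0x7B1FD50232DB.
0x7B1FD50232DB = 135376647893723.

135376647893723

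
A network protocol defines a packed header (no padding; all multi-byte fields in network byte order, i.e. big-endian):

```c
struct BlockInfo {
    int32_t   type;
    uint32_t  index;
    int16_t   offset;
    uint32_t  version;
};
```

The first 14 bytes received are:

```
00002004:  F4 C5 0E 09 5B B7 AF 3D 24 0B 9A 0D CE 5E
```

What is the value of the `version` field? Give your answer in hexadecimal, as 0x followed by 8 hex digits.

`version` follows `type` (4 B), `index` (4 B), `offset` (2 B), so it starts at offset 4 + 4 + 2 = 10 and occupies 4 bytes.
Bytes at offsets 10..13: 9A 0D CE 5E.
In big-endian order the high byte comes first in memory.
The bytes are already most-significant first: 0x9A0DCE5E.

0x9A0DCE5E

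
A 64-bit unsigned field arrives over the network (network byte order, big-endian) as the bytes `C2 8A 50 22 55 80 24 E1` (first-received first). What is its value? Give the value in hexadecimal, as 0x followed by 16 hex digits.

0xC28A5022558024E1

Big-endian: lowest address holds the most-significant byte.
The bytes are already most-significant first: 0xC28A5022558024E1.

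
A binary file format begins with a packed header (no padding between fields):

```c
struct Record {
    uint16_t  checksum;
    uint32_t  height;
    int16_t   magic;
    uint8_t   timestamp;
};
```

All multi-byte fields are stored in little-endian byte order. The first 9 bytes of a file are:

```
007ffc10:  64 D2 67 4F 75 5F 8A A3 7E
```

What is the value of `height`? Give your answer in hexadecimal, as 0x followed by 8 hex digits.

0x5F754F67

`height` follows `checksum` (2 bytes), so it starts at byte offset 2 and occupies 4 bytes.
Bytes at offsets 2..5: 67 4F 75 5F.
In little-endian order the low byte comes first in memory.
Reassemble most-significant byte first: 5F 75 4F 67 → 0x5F754F67.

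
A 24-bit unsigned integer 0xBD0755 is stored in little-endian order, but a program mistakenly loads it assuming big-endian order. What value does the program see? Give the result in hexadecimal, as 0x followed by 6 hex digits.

Stored little-endian, the bytes at ascending addresses are 55 07 BD.
Read back as big-endian, the last byte is least significant, giving 0x5507BD.

0x5507BD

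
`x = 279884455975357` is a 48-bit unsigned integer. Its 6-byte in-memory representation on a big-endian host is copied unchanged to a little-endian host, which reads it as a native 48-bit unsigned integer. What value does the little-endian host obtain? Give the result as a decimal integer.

208467305270782

279884455975357 in 48-bit hexadecimal is 0xFE8DAD9399BD.
Stored big-endian, the bytes at ascending addresses are FE 8D AD 93 99 BD.
Read back as little-endian, the first byte is least significant, giving 0xBD9993AD8DFE.
0xBD9993AD8DFE = 208467305270782.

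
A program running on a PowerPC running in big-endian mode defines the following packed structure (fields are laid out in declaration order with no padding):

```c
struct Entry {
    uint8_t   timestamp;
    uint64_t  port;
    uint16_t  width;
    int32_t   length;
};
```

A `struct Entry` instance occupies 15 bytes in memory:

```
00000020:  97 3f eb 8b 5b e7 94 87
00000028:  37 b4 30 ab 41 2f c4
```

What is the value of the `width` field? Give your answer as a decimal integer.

46128

`width` follows `timestamp` (1 B), `port` (8 B), so it starts at offset 1 + 8 = 9 and occupies 2 bytes.
Bytes at offsets 9..10: B4 30.
Big-endian: lowest address holds the most-significant byte.
The bytes are already most-significant first: 0xB430.
0xB430 = 46128.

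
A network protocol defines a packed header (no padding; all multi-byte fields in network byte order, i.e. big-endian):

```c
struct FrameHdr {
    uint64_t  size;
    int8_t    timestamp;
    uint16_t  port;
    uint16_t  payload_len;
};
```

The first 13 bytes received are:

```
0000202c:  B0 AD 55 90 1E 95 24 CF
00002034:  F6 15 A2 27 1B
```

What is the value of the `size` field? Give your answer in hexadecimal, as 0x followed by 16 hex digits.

`size` is the first field, at byte offset 0, occupying 8 bytes.
Bytes at offsets 0..7: B0 AD 55 90 1E 95 24 CF.
Big-endian stores the most-significant byte at the lowest address.
The bytes are already most-significant first: 0xB0AD55901E9524CF.

0xB0AD55901E9524CF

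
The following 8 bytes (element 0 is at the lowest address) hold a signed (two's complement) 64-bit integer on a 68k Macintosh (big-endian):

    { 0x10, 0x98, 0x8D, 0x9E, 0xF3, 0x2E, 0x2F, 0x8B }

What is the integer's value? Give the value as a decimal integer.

1195861414891106187

In big-endian order the high byte comes first in memory.
The bytes are already most-significant first: 0x10988D9EF32E2F8B.
0x10988D9EF32E2F8B = 1195861414891106187.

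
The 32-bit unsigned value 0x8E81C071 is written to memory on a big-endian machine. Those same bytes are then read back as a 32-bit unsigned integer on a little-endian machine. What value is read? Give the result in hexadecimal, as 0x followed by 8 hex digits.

Stored big-endian, the bytes at ascending addresses are 8E 81 C0 71.
Read back as little-endian, the first byte is least significant, giving 0x71C0818E.

0x71C0818E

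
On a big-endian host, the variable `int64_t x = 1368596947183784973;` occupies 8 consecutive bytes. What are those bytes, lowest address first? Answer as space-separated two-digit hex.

1368596947183784973 in hexadecimal, padded to 64 bits, is 0x12FE3BAC1D92D40D.
Split into bytes (most-significant first): 12 FE 3B AC 1D 92 D4 0D.
Big-endian stores the most-significant byte at the lowest address.
So the memory order matches the most-significant-first order: 12 FE 3B AC 1D 92 D4 0D.

12 FE 3B AC 1D 92 D4 0D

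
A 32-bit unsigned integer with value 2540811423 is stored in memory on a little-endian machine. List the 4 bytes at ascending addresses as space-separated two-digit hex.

2540811423 in hexadecimal, padded to 32 bits, is 0x9771B49F.
Split into bytes (most-significant first): 97 71 B4 9F.
In little-endian order the low byte comes first in memory.
So at ascending addresses the bytes are 9F B4 71 97.

9F B4 71 97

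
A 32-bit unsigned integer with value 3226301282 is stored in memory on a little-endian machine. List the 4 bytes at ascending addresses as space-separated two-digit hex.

3226301282 in hexadecimal, padded to 32 bits, is 0xC04D7362.
Split into bytes (most-significant first): C0 4D 73 62.
In little-endian order the low byte comes first in memory.
So at ascending addresses the bytes are 62 73 4D C0.

62 73 4D C0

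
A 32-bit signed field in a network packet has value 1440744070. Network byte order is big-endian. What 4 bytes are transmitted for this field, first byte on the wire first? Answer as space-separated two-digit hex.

55 E0 02 86

1440744070 in hexadecimal, padded to 32 bits, is 0x55E00286.
Split into bytes (most-significant first): 55 E0 02 86.
In big-endian order the high byte comes first in memory.
So the memory order matches the most-significant-first order: 55 E0 02 86.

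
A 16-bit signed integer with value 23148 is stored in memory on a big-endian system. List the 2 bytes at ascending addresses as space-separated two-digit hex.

5A 6C

23148 in hexadecimal, padded to 16 bits, is 0x5A6C.
Split into bytes (most-significant first): 5A 6C.
Big-endian: lowest address holds the most-significant byte.
So the memory order matches the most-significant-first order: 5A 6C.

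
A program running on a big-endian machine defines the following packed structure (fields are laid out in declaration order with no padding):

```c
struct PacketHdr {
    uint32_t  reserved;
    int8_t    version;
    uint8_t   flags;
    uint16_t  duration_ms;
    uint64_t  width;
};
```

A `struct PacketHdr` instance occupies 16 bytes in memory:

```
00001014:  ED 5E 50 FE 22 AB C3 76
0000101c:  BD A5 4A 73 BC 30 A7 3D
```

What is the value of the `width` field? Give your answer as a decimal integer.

13665410505264637757

`width` follows `reserved` (4 B), `version` (1 B), `flags` (1 B), `duration_ms` (2 B), so it starts at offset 4 + 1 + 1 + 2 = 8 and occupies 8 bytes.
Bytes at offsets 8..15: BD A5 4A 73 BC 30 A7 3D.
In big-endian order the high byte comes first in memory.
The bytes are already most-significant first: 0xBDA54A73BC30A73D.
0xBDA54A73BC30A73D = 13665410505264637757.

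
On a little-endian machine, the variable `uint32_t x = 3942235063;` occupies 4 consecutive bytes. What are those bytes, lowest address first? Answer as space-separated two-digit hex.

B7 BB F9 EA

3942235063 in hexadecimal, padded to 32 bits, is 0xEAF9BBB7.
Split into bytes (most-significant first): EA F9 BB B7.
Little-endian stores the least-significant byte at the lowest address.
So at ascending addresses the bytes are B7 BB F9 EA.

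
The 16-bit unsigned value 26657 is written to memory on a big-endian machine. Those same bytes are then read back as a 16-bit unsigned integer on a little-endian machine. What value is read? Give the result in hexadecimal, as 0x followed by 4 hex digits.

26657 in 16-bit hexadecimal is 0x6821.
Stored big-endian, the bytes at ascending addresses are 68 21.
Read back as little-endian, the first byte is least significant, giving 0x2168.

0x2168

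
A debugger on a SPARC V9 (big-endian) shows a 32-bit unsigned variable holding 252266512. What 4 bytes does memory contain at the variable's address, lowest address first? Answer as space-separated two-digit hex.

0F 09 48 10

252266512 in hexadecimal, padded to 32 bits, is 0x0F094810.
Split into bytes (most-significant first): 0F 09 48 10.
In big-endian order the high byte comes first in memory.
So the memory order matches the most-significant-first order: 0F 09 48 10.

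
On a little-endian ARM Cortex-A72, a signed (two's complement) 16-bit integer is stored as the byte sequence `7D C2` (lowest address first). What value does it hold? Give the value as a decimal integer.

Little-endian: lowest address holds the least-significant byte.
Reassemble most-significant byte first: C2 7D → 0xC27D.
Top bit is set, so as a signed 16-bit value this is 0xC27D − 2^16 = -15747.

-15747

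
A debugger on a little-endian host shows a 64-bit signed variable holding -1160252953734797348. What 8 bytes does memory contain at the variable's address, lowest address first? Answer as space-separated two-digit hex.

Two's complement of -1160252953734797348 in 64 bits: 1160252953734797348 = 0x101A0BEA04F5D824; invert → 0xEFE5F415FB0A27DB; add 1 → 0xEFE5F415FB0A27DC.
Split into bytes (most-significant first): EF E5 F4 15 FB 0A 27 DC.
Little-endian stores the least-significant byte at the lowest address.
So at ascending addresses the bytes are DC 27 0A FB 15 F4 E5 EF.

DC 27 0A FB 15 F4 E5 EF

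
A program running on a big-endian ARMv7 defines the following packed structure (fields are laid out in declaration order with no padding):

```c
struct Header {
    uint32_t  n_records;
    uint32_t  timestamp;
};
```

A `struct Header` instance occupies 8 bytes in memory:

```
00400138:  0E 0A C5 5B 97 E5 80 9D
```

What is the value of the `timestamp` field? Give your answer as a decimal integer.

2548400285

`timestamp` follows `n_records` (4 bytes), so it starts at byte offset 4 and occupies 4 bytes.
Bytes at offsets 4..7: 97 E5 80 9D.
Big-endian stores the most-significant byte at the lowest address.
The bytes are already most-significant first: 0x97E5809D.
0x97E5809D = 2548400285.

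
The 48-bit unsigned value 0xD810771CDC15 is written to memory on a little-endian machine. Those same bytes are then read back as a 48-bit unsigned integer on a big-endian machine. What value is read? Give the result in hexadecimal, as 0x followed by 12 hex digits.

Stored little-endian, the bytes at ascending addresses are 15 DC 1C 77 10 D8.
Read back as big-endian, the last byte is least significant, giving 0x15DC1C7710D8.

0x15DC1C7710D8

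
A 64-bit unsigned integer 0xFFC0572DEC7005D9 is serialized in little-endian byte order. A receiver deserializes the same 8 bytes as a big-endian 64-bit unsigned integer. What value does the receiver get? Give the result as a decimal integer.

15638029440789233919

Stored little-endian, the bytes at ascending addresses are D9 05 70 EC 2D 57 C0 FF.
Read back as big-endian, the last byte is least significant, giving 0xD90570EC2D57C0FF.
0xD90570EC2D57C0FF = 15638029440789233919.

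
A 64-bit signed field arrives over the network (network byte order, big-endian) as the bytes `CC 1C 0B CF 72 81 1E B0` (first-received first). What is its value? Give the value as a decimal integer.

-3739100605017153872

In big-endian order the high byte comes first in memory.
The bytes are already most-significant first: 0xCC1C0BCF72811EB0.
Top bit is set, so as a signed 64-bit value this is 0xCC1C0BCF72811EB0 − 2^64 = -3739100605017153872.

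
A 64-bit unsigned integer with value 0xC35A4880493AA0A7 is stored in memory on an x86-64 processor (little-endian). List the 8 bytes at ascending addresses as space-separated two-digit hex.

A7 A0 3A 49 80 48 5A C3

Split into bytes (most-significant first): C3 5A 48 80 49 3A A0 A7.
Little-endian: lowest address holds the least-significant byte.
So at ascending addresses the bytes are A7 A0 3A 49 80 48 5A C3.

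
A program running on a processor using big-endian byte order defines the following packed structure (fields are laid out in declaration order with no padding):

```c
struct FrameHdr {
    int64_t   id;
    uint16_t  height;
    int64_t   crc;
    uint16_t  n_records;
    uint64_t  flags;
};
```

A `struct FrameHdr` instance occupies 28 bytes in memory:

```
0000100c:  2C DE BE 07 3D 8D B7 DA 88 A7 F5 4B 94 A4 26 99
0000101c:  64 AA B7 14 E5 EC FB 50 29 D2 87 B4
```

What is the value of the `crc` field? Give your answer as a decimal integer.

-771359478420773718

`crc` follows `id` (8 B), `height` (2 B), so it starts at offset 8 + 2 = 10 and occupies 8 bytes.
Bytes at offsets 10..17: F5 4B 94 A4 26 99 64 AA.
In big-endian order the high byte comes first in memory.
The bytes are already most-significant first: 0xF54B94A4269964AA.
Top bit is set, so as a signed 64-bit value this is 0xF54B94A4269964AA − 2^64 = -771359478420773718.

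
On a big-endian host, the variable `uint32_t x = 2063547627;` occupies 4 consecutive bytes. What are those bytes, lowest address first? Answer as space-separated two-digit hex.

7A FF 3C EB

2063547627 in hexadecimal, padded to 32 bits, is 0x7AFF3CEB.
Split into bytes (most-significant first): 7A FF 3C EB.
Big-endian stores the most-significant byte at the lowest address.
So the memory order matches the most-significant-first order: 7A FF 3C EB.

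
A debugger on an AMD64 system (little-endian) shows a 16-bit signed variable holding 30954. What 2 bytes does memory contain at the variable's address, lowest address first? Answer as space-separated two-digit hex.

EA 78

30954 in hexadecimal, padded to 16 bits, is 0x78EA.
Split into bytes (most-significant first): 78 EA.
In little-endian order the low byte comes first in memory.
So at ascending addresses the bytes are EA 78.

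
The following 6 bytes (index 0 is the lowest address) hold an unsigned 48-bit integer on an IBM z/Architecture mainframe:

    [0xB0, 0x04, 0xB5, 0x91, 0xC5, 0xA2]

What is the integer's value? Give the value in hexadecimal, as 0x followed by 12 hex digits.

Big-endian stores the most-significant byte at the lowest address.
The bytes are already most-significant first: 0xB004B591C5A2.

0xB004B591C5A2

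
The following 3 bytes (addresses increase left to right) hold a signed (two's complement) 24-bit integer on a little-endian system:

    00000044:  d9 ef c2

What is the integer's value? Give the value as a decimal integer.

Little-endian stores the least-significant byte at the lowest address.
Reassemble most-significant byte first: C2 EF D9 → 0xC2EFD9.
Top bit is set, so as a signed 24-bit value this is 0xC2EFD9 − 2^24 = -4001831.

-4001831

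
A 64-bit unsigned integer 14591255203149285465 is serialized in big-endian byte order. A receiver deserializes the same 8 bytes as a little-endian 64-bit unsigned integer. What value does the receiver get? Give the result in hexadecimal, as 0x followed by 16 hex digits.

0x5988C8AA4C8D7ECA

14591255203149285465 in 64-bit hexadecimal is 0xCA7E8D4CAAC88859.
Stored big-endian, the bytes at ascending addresses are CA 7E 8D 4C AA C8 88 59.
Read back as little-endian, the first byte is least significant, giving 0x5988C8AA4C8D7ECA.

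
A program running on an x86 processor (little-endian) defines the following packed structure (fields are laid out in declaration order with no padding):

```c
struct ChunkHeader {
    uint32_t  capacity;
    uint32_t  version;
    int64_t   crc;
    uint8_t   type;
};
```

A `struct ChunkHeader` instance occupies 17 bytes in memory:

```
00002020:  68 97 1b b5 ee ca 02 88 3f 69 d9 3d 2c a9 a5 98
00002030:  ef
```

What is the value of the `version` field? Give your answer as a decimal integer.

2281884398

`version` follows `capacity` (4 bytes), so it starts at byte offset 4 and occupies 4 bytes.
Bytes at offsets 4..7: EE CA 02 88.
Little-endian: lowest address holds the least-significant byte.
Reassemble most-significant byte first: 88 02 CA EE → 0x8802CAEE.
0x8802CAEE = 2281884398.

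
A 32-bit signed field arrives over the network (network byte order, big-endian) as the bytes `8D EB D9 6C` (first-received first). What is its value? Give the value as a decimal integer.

-1913923220

In big-endian order the high byte comes first in memory.
The bytes are already most-significant first: 0x8DEBD96C.
Top bit is set, so as a signed 32-bit value this is 0x8DEBD96C − 2^32 = -1913923220.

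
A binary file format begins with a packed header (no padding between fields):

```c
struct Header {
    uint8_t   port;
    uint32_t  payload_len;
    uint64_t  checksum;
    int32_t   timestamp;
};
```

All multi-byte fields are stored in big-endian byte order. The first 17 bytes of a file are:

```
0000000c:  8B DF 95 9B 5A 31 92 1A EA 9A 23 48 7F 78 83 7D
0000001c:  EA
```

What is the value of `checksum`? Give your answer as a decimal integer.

3571947049368897663

`checksum` follows `port` (1 B), `payload_len` (4 B), so it starts at offset 1 + 4 = 5 and occupies 8 bytes.
Bytes at offsets 5..12: 31 92 1A EA 9A 23 48 7F.
Big-endian stores the most-significant byte at the lowest address.
The bytes are already most-significant first: 0x31921AEA9A23487F.
0x31921AEA9A23487F = 3571947049368897663.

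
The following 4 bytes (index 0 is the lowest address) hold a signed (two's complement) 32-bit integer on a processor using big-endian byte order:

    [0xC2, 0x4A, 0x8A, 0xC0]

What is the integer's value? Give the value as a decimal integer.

-1035302208

In big-endian order the high byte comes first in memory.
The bytes are already most-significant first: 0xC24A8AC0.
Top bit is set, so as a signed 32-bit value this is 0xC24A8AC0 − 2^32 = -1035302208.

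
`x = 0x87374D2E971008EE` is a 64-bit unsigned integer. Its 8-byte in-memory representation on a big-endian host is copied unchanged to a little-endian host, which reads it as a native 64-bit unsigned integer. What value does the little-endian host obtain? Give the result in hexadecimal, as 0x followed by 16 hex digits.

Stored big-endian, the bytes at ascending addresses are 87 37 4D 2E 97 10 08 EE.
Read back as little-endian, the first byte is least significant, giving 0xEE0810972E4D3787.

0xEE0810972E4D3787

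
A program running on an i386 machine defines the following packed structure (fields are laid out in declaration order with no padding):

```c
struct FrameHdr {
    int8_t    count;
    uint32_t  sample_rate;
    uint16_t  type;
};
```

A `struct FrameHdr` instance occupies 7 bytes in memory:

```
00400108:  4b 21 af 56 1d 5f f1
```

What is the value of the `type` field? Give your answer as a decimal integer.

61791

`type` follows `count` (1 B), `sample_rate` (4 B), so it starts at offset 1 + 4 = 5 and occupies 2 bytes.
Bytes at offsets 5..6: 5F F1.
In little-endian order the low byte comes first in memory.
Reassemble most-significant byte first: F1 5F → 0xF15F.
0xF15F = 61791.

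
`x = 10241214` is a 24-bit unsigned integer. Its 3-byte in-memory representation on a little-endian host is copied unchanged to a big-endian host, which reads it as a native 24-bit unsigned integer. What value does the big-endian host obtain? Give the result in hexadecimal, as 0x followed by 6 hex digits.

10241214 in 24-bit hexadecimal is 0x9C44BE.
Stored little-endian, the bytes at ascending addresses are BE 44 9C.
Read back as big-endian, the last byte is least significant, giving 0xBE449C.

0xBE449C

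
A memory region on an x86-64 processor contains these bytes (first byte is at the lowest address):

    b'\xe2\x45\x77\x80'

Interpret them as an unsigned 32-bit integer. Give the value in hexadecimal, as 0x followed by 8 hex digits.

0x807745E2

Little-endian: lowest address holds the least-significant byte.
Reassemble most-significant byte first: 80 77 45 E2 → 0x807745E2.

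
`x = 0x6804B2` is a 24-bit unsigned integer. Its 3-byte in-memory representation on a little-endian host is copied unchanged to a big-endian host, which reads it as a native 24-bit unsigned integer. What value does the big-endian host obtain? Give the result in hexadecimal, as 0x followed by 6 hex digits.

Stored little-endian, the bytes at ascending addresses are B2 04 68.
Read back as big-endian, the last byte is least significant, giving 0xB20468.

0xB20468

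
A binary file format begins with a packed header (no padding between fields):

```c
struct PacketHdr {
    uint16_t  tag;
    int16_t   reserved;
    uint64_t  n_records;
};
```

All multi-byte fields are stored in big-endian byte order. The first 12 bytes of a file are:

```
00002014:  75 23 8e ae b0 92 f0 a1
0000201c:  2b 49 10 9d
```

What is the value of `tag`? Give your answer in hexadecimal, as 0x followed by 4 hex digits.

0x7523

`tag` is the first field, at byte offset 0, occupying 2 bytes.
Bytes at offsets 0..1: 75 23.
In big-endian order the high byte comes first in memory.
The bytes are already most-significant first: 0x7523.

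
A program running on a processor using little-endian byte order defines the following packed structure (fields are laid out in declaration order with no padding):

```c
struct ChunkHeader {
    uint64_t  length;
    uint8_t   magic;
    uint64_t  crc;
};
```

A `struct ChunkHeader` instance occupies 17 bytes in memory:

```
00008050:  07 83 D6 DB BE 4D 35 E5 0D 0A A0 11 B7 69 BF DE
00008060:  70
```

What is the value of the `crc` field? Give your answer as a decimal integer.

`crc` follows `length` (8 B), `magic` (1 B), so it starts at offset 8 + 1 = 9 and occupies 8 bytes.
Bytes at offsets 9..16: 0A A0 11 B7 69 BF DE 70.
Little-endian: lowest address holds the least-significant byte.
Reassemble most-significant byte first: 70 DE BF 69 B7 11 A0 0A → 0x70DEBF69B711A00A.
0x70DEBF69B711A00A = 8133148437841551370.

8133148437841551370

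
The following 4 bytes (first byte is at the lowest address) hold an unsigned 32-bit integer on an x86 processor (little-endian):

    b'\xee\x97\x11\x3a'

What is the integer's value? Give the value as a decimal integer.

974231534

Little-endian stores the least-significant byte at the lowest address.
Reassemble most-significant byte first: 3A 11 97 EE → 0x3A1197EE.
0x3A1197EE = 974231534.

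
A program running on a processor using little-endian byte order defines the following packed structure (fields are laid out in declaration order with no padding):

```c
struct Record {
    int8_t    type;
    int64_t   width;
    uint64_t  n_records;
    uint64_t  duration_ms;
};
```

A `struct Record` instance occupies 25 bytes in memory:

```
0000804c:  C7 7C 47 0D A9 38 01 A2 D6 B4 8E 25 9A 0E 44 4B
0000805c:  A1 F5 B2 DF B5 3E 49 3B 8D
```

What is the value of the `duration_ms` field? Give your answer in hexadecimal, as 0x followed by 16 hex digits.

`duration_ms` follows `type` (1 B), `width` (8 B), `n_records` (8 B), so it starts at offset 1 + 8 + 8 = 17 and occupies 8 bytes.
Bytes at offsets 17..24: F5 B2 DF B5 3E 49 3B 8D.
Little-endian: lowest address holds the least-significant byte.
Reassemble most-significant byte first: 8D 3B 49 3E B5 DF B2 F5 → 0x8D3B493EB5DFB2F5.

0x8D3B493EB5DFB2F5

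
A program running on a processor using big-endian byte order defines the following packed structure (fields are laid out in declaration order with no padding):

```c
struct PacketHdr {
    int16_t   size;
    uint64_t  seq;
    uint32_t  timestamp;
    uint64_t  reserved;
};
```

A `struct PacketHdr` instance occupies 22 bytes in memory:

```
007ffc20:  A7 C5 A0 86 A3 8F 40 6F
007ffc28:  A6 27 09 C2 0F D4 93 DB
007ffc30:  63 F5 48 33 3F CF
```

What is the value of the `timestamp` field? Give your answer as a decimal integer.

`timestamp` follows `size` (2 B), `seq` (8 B), so it starts at offset 2 + 8 = 10 and occupies 4 bytes.
Bytes at offsets 10..13: 09 C2 0F D4.
Big-endian: lowest address holds the most-significant byte.
The bytes are already most-significant first: 0x09C20FD4.
0x09C20FD4 = 163712980.

163712980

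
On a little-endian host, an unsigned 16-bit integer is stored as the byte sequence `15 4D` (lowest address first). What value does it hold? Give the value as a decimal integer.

Little-endian: lowest address holds the least-significant byte.
Reassemble most-significant byte first: 4D 15 → 0x4D15.
0x4D15 = 19733.

19733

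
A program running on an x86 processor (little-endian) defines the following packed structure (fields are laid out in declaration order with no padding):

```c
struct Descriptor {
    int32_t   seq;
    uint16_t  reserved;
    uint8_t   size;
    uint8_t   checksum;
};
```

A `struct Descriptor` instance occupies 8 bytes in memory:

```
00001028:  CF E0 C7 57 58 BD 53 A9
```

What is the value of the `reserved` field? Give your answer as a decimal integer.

48472

`reserved` follows `seq` (4 bytes), so it starts at byte offset 4 and occupies 2 bytes.
Bytes at offsets 4..5: 58 BD.
Little-endian: lowest address holds the least-significant byte.
Reassemble most-significant byte first: BD 58 → 0xBD58.
0xBD58 = 48472.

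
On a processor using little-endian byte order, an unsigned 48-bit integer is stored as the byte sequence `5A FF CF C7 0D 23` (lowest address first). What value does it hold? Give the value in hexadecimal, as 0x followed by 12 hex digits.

0x230DC7CFFF5A

In little-endian order the low byte comes first in memory.
Reassemble most-significant byte first: 23 0D C7 CF FF 5A → 0x230DC7CFFF5A.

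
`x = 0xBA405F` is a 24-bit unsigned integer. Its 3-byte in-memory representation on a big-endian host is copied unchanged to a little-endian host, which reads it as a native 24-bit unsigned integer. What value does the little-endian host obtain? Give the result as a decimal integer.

Stored big-endian, the bytes at ascending addresses are BA 40 5F.
Read back as little-endian, the first byte is least significant, giving 0x5F40BA.
0x5F40BA = 6242490.

6242490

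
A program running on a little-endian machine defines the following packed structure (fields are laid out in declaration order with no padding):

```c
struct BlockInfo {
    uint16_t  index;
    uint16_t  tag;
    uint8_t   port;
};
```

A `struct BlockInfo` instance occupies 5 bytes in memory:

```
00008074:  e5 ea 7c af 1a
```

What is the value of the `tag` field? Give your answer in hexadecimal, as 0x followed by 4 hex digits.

0xAF7C

`tag` follows `index` (2 bytes), so it starts at byte offset 2 and occupies 2 bytes.
Bytes at offsets 2..3: 7C AF.
Little-endian: lowest address holds the least-significant byte.
Reassemble most-significant byte first: AF 7C → 0xAF7C.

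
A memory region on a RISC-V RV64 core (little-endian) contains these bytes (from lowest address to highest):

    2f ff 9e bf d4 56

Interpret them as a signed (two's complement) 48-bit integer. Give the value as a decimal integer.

In little-endian order the low byte comes first in memory.
Reassemble most-significant byte first: 56 D4 BF 9E FF 2F → 0x56D4BF9EFF2F.
0x56D4BF9EFF2F = 95471747923759.

95471747923759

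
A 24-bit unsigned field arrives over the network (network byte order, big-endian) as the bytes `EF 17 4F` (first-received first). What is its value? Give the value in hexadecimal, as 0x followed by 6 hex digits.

In big-endian order the high byte comes first in memory.
The bytes are already most-significant first: 0xEF174F.

0xEF174F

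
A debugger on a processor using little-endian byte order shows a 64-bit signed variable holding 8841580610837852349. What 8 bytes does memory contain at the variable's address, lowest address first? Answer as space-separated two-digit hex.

8841580610837852349 in hexadecimal, padded to 64 bits, is 0x7AB39AB889F8B0BD.
Split into bytes (most-significant first): 7A B3 9A B8 89 F8 B0 BD.
Little-endian: lowest address holds the least-significant byte.
So at ascending addresses the bytes are BD B0 F8 89 B8 9A B3 7A.

BD B0 F8 89 B8 9A B3 7A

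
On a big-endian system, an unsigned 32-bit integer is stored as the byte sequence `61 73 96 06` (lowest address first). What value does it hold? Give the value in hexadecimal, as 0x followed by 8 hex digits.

0x61739606

Big-endian stores the most-significant byte at the lowest address.
The bytes are already most-significant first: 0x61739606.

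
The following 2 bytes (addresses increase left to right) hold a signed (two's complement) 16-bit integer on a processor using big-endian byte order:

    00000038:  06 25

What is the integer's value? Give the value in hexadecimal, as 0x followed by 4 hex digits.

0x0625

Big-endian stores the most-significant byte at the lowest address.
The bytes are already most-significant first: 0x0625.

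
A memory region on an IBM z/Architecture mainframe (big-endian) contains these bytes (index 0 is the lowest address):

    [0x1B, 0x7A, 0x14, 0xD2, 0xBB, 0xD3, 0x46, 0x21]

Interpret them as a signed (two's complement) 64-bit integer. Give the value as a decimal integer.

Big-endian: lowest address holds the most-significant byte.
The bytes are already most-significant first: 0x1B7A14D2BBD34621.
0x1B7A14D2BBD34621 = 1979917881509627425.

1979917881509627425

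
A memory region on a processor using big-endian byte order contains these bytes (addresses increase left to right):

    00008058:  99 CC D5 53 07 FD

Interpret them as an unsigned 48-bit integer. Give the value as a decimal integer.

169105031366653

In big-endian order the high byte comes first in memory.
The bytes are already most-significant first: 0x99CCD55307FD.
0x99CCD55307FD = 169105031366653.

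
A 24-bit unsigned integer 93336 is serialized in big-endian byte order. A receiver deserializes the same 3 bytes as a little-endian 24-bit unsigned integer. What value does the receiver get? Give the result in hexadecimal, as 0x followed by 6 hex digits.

0x986C01

93336 in 24-bit hexadecimal is 0x016C98.
Stored big-endian, the bytes at ascending addresses are 01 6C 98.
Read back as little-endian, the first byte is least significant, giving 0x986C01.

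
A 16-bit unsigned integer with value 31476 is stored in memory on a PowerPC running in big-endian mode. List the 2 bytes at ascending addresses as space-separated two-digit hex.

7A F4

31476 in hexadecimal, padded to 16 bits, is 0x7AF4.
Split into bytes (most-significant first): 7A F4.
In big-endian order the high byte comes first in memory.
So the memory order matches the most-significant-first order: 7A F4.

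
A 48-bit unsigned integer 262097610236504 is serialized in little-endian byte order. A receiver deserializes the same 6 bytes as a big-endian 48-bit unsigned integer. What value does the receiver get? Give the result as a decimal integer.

97182029603054

262097610236504 in 48-bit hexadecimal is 0xEE605AF46258.
Stored little-endian, the bytes at ascending addresses are 58 62 F4 5A 60 EE.
Read back as big-endian, the last byte is least significant, giving 0x5862F45A60EE.
0x5862F45A60EE = 97182029603054.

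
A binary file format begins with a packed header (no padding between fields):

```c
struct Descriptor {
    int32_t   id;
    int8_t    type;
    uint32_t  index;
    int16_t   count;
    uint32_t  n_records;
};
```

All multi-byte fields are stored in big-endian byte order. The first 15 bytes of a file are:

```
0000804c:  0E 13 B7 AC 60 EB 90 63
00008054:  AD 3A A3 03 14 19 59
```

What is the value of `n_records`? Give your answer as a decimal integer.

`n_records` follows `id` (4 B), `type` (1 B), `index` (4 B), `count` (2 B), so it starts at offset 4 + 1 + 4 + 2 = 11 and occupies 4 bytes.
Bytes at offsets 11..14: 03 14 19 59.
Big-endian stores the most-significant byte at the lowest address.
The bytes are already most-significant first: 0x03141959.
0x03141959 = 51648857.

51648857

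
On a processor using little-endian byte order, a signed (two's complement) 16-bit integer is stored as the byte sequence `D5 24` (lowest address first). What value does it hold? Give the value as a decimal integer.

9429

In little-endian order the low byte comes first in memory.
Reassemble most-significant byte first: 24 D5 → 0x24D5.
0x24D5 = 9429.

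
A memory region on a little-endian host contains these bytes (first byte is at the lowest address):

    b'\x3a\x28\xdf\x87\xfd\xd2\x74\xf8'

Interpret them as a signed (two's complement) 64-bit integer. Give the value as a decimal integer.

Little-endian: lowest address holds the least-significant byte.
Reassemble most-significant byte first: F8 74 D2 FD 87 DF 28 3A → 0xF874D2FD87DF283A.
Top bit is set, so as a signed 64-bit value this is 0xF874D2FD87DF283A − 2^64 = -543577668656879558.

-543577668656879558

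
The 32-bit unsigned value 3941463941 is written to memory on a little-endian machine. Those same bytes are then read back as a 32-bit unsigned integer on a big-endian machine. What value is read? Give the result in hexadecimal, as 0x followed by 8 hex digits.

0x85F7EDEA

3941463941 in 32-bit hexadecimal is 0xEAEDF785.
Stored little-endian, the bytes at ascending addresses are 85 F7 ED EA.
Read back as big-endian, the last byte is least significant, giving 0x85F7EDEA.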